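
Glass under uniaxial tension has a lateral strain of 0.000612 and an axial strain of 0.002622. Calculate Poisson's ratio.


Poisson's ratio: nu = lateral strain / axial strain
  nu = 0.000612 / 0.002622 = 0.2334

0.2334


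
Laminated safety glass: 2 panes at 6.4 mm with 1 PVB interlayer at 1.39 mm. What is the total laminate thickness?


Total thickness = glass contribution + PVB contribution
  Glass: 2 * 6.4 = 12.8 mm
  PVB: 1 * 1.39 = 1.39 mm
  Total = 12.8 + 1.39 = 14.19 mm

14.19 mm


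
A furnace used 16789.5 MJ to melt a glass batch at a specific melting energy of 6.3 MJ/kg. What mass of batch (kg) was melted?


Rearrange E = m * s for m:
  m = E / s
  m = 16789.5 / 6.3 = 2665.0 kg

2665.0 kg


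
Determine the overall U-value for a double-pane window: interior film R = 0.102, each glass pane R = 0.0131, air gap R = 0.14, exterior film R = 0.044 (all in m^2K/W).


Total thermal resistance (series):
  R_total = R_in + R_glass + R_air + R_glass + R_out
  R_total = 0.102 + 0.0131 + 0.14 + 0.0131 + 0.044 = 0.3122 m^2K/W
U-value = 1 / R_total = 1 / 0.3122 = 3.203 W/m^2K

3.203 W/m^2K


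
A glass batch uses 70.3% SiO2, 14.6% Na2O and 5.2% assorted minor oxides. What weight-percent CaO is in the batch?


Pieces sum to 100%:
  CaO = 100 - (SiO2 + Na2O + others)
  CaO = 100 - (70.3 + 14.6 + 5.2) = 9.9%

9.9%


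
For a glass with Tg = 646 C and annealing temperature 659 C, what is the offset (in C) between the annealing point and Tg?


Offset = T_anneal - Tg:
  offset = 659 - 646 = 13 C

13 C


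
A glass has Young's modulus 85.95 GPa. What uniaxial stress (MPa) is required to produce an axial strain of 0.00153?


Rearrange E = sigma / epsilon:
  sigma = E * epsilon
  E (MPa) = 85.95 * 1000 = 85950
  sigma = 85950 * 0.00153 = 131.5 MPa

131.5 MPa


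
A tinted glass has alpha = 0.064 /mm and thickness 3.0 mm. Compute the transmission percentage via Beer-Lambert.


Beer-Lambert law: T = exp(-alpha * thickness)
  exponent = -0.064 * 3.0 = -0.192
  T = exp(-0.192) = 0.8253
  Percentage = 0.8253 * 100 = 82.53%

82.53%


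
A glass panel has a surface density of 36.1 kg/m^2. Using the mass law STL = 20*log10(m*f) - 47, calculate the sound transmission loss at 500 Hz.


Mass law: STL = 20 * log10(m * f) - 47
  m * f = 36.1 * 500 = 18050
  log10(18050) = 4.25648
  STL = 20 * 4.25648 - 47 = 85.1296 - 47 = 38.1 dB

38.1 dB


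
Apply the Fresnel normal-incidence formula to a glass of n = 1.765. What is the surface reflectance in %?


Fresnel reflectance at normal incidence:
  R = ((n - 1)/(n + 1))^2
  (n - 1)/(n + 1) = (1.765 - 1)/(1.765 + 1) = 0.276673
  R = 0.276673^2 = 0.0765479
  R(%) = 0.0765479 * 100 = 7.655%

7.655%


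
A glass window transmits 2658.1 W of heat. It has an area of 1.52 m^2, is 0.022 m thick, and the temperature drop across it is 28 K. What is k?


Fourier's law rearranged: k = Q * t / (A * dT)
  Numerator = 2658.1 * 0.022 = 58.4782
  Denominator = 1.52 * 28 = 42.56
  k = 58.4782 / 42.56 = 1.374 W/mK

1.374 W/mK


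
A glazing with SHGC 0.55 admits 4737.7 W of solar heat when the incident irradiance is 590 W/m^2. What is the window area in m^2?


Rearrange Q = Area * SHGC * Irradiance:
  Area = Q / (SHGC * Irradiance)
  Area = 4737.7 / (0.55 * 590) = 14.6 m^2

14.6 m^2


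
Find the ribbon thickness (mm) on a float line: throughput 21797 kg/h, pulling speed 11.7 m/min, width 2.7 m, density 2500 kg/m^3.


Ribbon cross-section from mass balance:
  Volume rate = throughput / density = 21797 / 2500 = 8.7188 m^3/h
  thickness = volume rate / (speed * 60 * width), i.e.
  thickness = throughput / (60 * speed * width * density) * 1000
  thickness = 21797 / (60 * 11.7 * 2.7 * 2500) * 1000 = 4.6 mm

4.6 mm


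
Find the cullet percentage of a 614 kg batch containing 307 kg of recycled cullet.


Cullet ratio = (cullet mass / total batch mass) * 100
  Ratio = 307 / 614 * 100 = 50.0%

50.0%


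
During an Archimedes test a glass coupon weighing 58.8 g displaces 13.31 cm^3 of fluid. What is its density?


Use the definition of density:
  rho = mass / volume
  rho = 58.8 / 13.31 = 4.418 g/cm^3

4.418 g/cm^3


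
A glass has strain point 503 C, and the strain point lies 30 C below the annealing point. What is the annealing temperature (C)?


T_anneal = T_strain + gap:
  T_anneal = 503 + 30 = 533 C

533 C


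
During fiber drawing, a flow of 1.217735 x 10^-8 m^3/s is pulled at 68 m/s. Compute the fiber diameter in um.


Cross-sectional area from continuity:
  A = Q / v = 1.217735 x 10^-8 / 68 = 1.790787 x 10^-10 m^2
Diameter from circular cross-section:
  d = sqrt(4A / pi) * 10^6 (m -> um)
  d = sqrt(4 * 1.790787 x 10^-10 / pi) * 10^6 = 15.1 um

15.1 um


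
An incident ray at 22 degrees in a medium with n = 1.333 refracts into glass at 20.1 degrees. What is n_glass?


Apply Snell's law: n1 * sin(theta1) = n2 * sin(theta2)
  n2 = n1 * sin(theta1) / sin(theta2)
  sin(22) = 0.374607
  sin(20.1) = 0.34366
  n2 = 1.333 * 0.374607 / 0.34366 = 1.453

1.453


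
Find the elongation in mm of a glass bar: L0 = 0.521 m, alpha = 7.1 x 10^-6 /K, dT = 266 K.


Thermal expansion formula: dL = alpha * L0 * dT
  dL = (7.1 x 10^-6) * 0.521 * 266 = 0.00098396 m
Convert to mm: 0.00098396 * 1000 = 0.984 mm

0.984 mm


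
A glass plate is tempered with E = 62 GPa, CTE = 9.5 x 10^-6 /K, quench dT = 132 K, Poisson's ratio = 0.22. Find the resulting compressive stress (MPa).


Tempering stress: sigma = E * alpha * dT / (1 - nu)
  E (MPa) = 62 * 1000 = 62000
  Numerator = 62000 * (9.5 x 10^-6) * 132 = 77.748
  Denominator = 1 - 0.22 = 0.78
  sigma = 77.748 / 0.78 = 99.7 MPa

99.7 MPa


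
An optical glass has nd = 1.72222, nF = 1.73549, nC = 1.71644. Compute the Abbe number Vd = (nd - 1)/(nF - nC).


Abbe number formula: Vd = (nd - 1) / (nF - nC)
  nd - 1 = 1.72222 - 1 = 0.72222
  nF - nC = 1.73549 - 1.71644 = 0.01905
  Vd = 0.72222 / 0.01905 = 37.91

37.91


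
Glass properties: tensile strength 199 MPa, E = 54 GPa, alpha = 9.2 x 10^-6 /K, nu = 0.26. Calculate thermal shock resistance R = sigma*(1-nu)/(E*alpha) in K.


Thermal shock resistance: R = sigma * (1 - nu) / (E * alpha)
  Numerator = 199 * (1 - 0.26) = 147.26
  Denominator = 54 * 1000 * (9.2 x 10^-6) = 0.4968
  R = 147.26 / 0.4968 = 296.4 K

296.4 K


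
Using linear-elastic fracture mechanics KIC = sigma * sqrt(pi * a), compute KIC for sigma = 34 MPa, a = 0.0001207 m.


Fracture toughness: KIC = sigma * sqrt(pi * a)
  pi * a = pi * 0.0001207 = 0.00037919
  sqrt(pi * a) = 0.019473
  KIC = 34 * 0.019473 = 0.662 MPa*sqrt(m)

0.662 MPa*sqrt(m)


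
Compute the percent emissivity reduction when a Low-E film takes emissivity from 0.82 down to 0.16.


Percentage reduction = (1 - coated/uncoated) * 100
  Ratio = 0.16 / 0.82 = 0.1951
  Reduction = (1 - 0.1951) * 100 = 80.5%

80.5%


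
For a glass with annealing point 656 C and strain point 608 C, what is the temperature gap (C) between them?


Gap = T_anneal - T_strain:
  gap = 656 - 608 = 48 C

48 C


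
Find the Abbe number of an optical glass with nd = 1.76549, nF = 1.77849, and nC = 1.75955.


Abbe number formula: Vd = (nd - 1) / (nF - nC)
  nd - 1 = 1.76549 - 1 = 0.76549
  nF - nC = 1.77849 - 1.75955 = 0.01894
  Vd = 0.76549 / 0.01894 = 40.42

40.42


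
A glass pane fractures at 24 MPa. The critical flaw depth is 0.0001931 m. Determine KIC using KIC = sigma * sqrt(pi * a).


Fracture toughness: KIC = sigma * sqrt(pi * a)
  pi * a = pi * 0.0001931 = 0.000606642
  sqrt(pi * a) = 0.02463
  KIC = 24 * 0.02463 = 0.591 MPa*sqrt(m)

0.591 MPa*sqrt(m)


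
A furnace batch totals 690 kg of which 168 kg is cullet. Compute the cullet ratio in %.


Cullet ratio = (cullet mass / total batch mass) * 100
  Ratio = 168 / 690 * 100 = 24.35%

24.35%


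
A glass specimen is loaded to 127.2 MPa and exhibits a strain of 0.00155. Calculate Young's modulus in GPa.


Young's modulus: E = stress / strain
  E = 127.2 MPa / 0.00155 = 82064.52 MPa
Convert to GPa: 82064.52 / 1000 = 82.06 GPa

82.06 GPa


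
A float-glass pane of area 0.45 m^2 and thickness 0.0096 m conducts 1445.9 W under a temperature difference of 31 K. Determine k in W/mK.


Fourier's law rearranged: k = Q * t / (A * dT)
  Numerator = 1445.9 * 0.0096 = 13.88064
  Denominator = 0.45 * 31 = 13.95
  k = 13.88064 / 13.95 = 0.995 W/mK

0.995 W/mK


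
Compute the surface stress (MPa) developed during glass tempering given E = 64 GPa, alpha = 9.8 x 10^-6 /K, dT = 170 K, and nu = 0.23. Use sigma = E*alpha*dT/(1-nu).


Tempering stress: sigma = E * alpha * dT / (1 - nu)
  E (MPa) = 64 * 1000 = 64000
  Numerator = 64000 * (9.8 x 10^-6) * 170 = 106.624
  Denominator = 1 - 0.23 = 0.77
  sigma = 106.624 / 0.77 = 138.5 MPa

138.5 MPa


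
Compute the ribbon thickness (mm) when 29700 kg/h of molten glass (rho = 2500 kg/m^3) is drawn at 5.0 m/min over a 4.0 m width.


Ribbon cross-section from mass balance:
  Volume rate = throughput / density = 29700 / 2500 = 11.88 m^3/h
  thickness = volume rate / (speed * 60 * width), i.e.
  thickness = throughput / (60 * speed * width * density) * 1000
  thickness = 29700 / (60 * 5.0 * 4.0 * 2500) * 1000 = 9.9 mm

9.9 mm


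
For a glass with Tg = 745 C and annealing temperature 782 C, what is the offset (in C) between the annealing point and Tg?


Offset = T_anneal - Tg:
  offset = 782 - 745 = 37 C

37 C


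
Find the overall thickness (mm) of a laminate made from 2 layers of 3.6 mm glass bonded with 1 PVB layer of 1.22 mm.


Total thickness = glass contribution + PVB contribution
  Glass: 2 * 3.6 = 7.2 mm
  PVB: 1 * 1.22 = 1.22 mm
  Total = 7.2 + 1.22 = 8.42 mm

8.42 mm


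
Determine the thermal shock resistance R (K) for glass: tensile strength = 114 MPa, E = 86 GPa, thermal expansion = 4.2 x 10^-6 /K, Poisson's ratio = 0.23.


Thermal shock resistance: R = sigma * (1 - nu) / (E * alpha)
  Numerator = 114 * (1 - 0.23) = 87.78
  Denominator = 86 * 1000 * (4.2 x 10^-6) = 0.3612
  R = 87.78 / 0.3612 = 243.0 K

243.0 K


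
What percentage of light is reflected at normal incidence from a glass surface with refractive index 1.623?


Fresnel reflectance at normal incidence:
  R = ((n - 1)/(n + 1))^2
  (n - 1)/(n + 1) = (1.623 - 1)/(1.623 + 1) = 0.237514
  R = 0.237514^2 = 0.0564129
  R(%) = 0.0564129 * 100 = 5.641%

5.641%


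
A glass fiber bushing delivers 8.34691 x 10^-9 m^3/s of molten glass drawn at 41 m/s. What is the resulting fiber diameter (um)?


Cross-sectional area from continuity:
  A = Q / v = 8.34691 x 10^-9 / 41 = 2.035832 x 10^-10 m^2
Diameter from circular cross-section:
  d = sqrt(4A / pi) * 10^6 (m -> um)
  d = sqrt(4 * 2.035832 x 10^-10 / pi) * 10^6 = 16.1 um

16.1 um


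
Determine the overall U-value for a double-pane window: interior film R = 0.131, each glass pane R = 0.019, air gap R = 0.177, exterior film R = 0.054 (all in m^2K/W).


Total thermal resistance (series):
  R_total = R_in + R_glass + R_air + R_glass + R_out
  R_total = 0.131 + 0.019 + 0.177 + 0.019 + 0.054 = 0.4 m^2K/W
U-value = 1 / R_total = 1 / 0.4 = 2.5 W/m^2K

2.5 W/m^2K


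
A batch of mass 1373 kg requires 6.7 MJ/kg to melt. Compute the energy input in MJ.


Total energy = mass * specific energy
  E = 1373 * 6.7 = 9199.1 MJ

9199.1 MJ


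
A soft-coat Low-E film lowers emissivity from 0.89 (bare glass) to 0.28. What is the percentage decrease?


Percentage reduction = (1 - coated/uncoated) * 100
  Ratio = 0.28 / 0.89 = 0.3146
  Reduction = (1 - 0.3146) * 100 = 68.5%

68.5%


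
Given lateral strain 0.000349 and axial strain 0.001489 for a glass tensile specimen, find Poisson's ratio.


Poisson's ratio: nu = lateral strain / axial strain
  nu = 0.000349 / 0.001489 = 0.2344

0.2344


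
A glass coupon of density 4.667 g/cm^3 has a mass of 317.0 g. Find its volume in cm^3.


Rearrange rho = m / V:
  V = m / rho
  V = 317.0 / 4.667 = 67.924 cm^3

67.924 cm^3


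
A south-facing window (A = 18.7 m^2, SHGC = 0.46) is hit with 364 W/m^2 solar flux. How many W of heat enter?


Solar heat gain: Q = Area * SHGC * Irradiance
  Q = 18.7 * 0.46 * 364 = 3131.1 W

3131.1 W


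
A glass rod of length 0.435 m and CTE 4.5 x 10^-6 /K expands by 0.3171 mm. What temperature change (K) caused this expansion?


Rearrange dL = alpha * L0 * dT for dT:
  dT = dL / (alpha * L0)
  dL (m) = 0.3171 / 1000 = 0.0003171
  dT = 0.0003171 / ((4.5 x 10^-6) * 0.435) = 162.0 K

162.0 K


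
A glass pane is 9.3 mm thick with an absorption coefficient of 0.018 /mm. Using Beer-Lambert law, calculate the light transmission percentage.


Beer-Lambert law: T = exp(-alpha * thickness)
  exponent = -0.018 * 9.3 = -0.1674
  T = exp(-0.1674) = 0.8459
  Percentage = 0.8459 * 100 = 84.59%

84.59%


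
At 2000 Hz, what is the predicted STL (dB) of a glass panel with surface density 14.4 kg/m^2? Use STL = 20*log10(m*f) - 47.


Mass law: STL = 20 * log10(m * f) - 47
  m * f = 14.4 * 2000 = 28800
  log10(28800) = 4.45939
  STL = 20 * 4.45939 - 47 = 89.1878 - 47 = 42.2 dB

42.2 dB


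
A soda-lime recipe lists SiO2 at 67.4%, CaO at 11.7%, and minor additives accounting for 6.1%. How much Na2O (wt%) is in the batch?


Pieces sum to 100%:
  Na2O = 100 - (SiO2 + CaO + others)
  Na2O = 100 - (67.4 + 11.7 + 6.1) = 14.8%

14.8%


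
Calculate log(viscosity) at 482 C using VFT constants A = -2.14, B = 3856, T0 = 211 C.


VFT equation: log(eta) = A + B / (T - T0)
  T - T0 = 482 - 211 = 271
  B / (T - T0) = 3856 / 271 = 14.229
  log(eta) = -2.14 + 14.229 = 12.089

12.089


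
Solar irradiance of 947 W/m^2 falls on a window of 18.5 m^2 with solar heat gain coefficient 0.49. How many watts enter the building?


Solar heat gain: Q = Area * SHGC * Irradiance
  Q = 18.5 * 0.49 * 947 = 8584.6 W

8584.6 W


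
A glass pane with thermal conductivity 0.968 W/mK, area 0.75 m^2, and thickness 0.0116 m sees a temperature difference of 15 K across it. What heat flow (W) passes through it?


Fourier's law: Q = k * A * dT / t
  Q = 0.968 * 0.75 * 15 / 0.0116
  Q = 10.89 / 0.0116 = 938.8 W

938.8 W


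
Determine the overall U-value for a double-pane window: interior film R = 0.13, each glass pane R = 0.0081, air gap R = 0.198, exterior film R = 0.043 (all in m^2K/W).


Total thermal resistance (series):
  R_total = R_in + R_glass + R_air + R_glass + R_out
  R_total = 0.13 + 0.0081 + 0.198 + 0.0081 + 0.043 = 0.3872 m^2K/W
U-value = 1 / R_total = 1 / 0.3872 = 2.583 W/m^2K

2.583 W/m^2K


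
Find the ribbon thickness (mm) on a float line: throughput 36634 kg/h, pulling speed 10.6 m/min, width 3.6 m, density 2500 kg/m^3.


Ribbon cross-section from mass balance:
  Volume rate = throughput / density = 36634 / 2500 = 14.6536 m^3/h
  thickness = volume rate / (speed * 60 * width), i.e.
  thickness = throughput / (60 * speed * width * density) * 1000
  thickness = 36634 / (60 * 10.6 * 3.6 * 2500) * 1000 = 6.4 mm

6.4 mm


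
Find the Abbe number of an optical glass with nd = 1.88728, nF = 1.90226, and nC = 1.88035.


Abbe number formula: Vd = (nd - 1) / (nF - nC)
  nd - 1 = 1.88728 - 1 = 0.88728
  nF - nC = 1.90226 - 1.88035 = 0.02191
  Vd = 0.88728 / 0.02191 = 40.5

40.5


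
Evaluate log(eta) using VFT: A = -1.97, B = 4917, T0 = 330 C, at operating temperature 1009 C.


VFT equation: log(eta) = A + B / (T - T0)
  T - T0 = 1009 - 330 = 679
  B / (T - T0) = 4917 / 679 = 7.242
  log(eta) = -1.97 + 7.242 = 5.272

5.272


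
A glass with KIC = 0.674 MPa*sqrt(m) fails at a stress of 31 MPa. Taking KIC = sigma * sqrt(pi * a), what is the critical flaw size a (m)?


Rearrange KIC = sigma * sqrt(pi * a):
  sqrt(pi * a) = KIC / sigma
  sqrt(pi * a) = 0.674 / 31 = 0.021742
  a = (KIC / sigma)^2 / pi
  a = 0.021742^2 / pi = 0.0001505 m

0.0001505 m


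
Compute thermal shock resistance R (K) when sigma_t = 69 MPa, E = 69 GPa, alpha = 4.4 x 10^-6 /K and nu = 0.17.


Thermal shock resistance: R = sigma * (1 - nu) / (E * alpha)
  Numerator = 69 * (1 - 0.17) = 57.27
  Denominator = 69 * 1000 * (4.4 x 10^-6) = 0.3036
  R = 57.27 / 0.3036 = 188.6 K

188.6 K


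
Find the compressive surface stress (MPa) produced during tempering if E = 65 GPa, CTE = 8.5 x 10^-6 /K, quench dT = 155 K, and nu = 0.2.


Tempering stress: sigma = E * alpha * dT / (1 - nu)
  E (MPa) = 65 * 1000 = 65000
  Numerator = 65000 * (8.5 x 10^-6) * 155 = 85.6375
  Denominator = 1 - 0.2 = 0.8
  sigma = 85.6375 / 0.8 = 107.0 MPa

107.0 MPa


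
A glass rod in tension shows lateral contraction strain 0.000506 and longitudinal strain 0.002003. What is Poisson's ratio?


Poisson's ratio: nu = lateral strain / axial strain
  nu = 0.000506 / 0.002003 = 0.2526

0.2526


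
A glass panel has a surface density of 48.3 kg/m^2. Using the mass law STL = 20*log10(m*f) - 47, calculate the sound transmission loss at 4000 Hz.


Mass law: STL = 20 * log10(m * f) - 47
  m * f = 48.3 * 4000 = 193200
  log10(193200) = 5.28601
  STL = 20 * 5.28601 - 47 = 105.7202 - 47 = 58.7 dB

58.7 dB


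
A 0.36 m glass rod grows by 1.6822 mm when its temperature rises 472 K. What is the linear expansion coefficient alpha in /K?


Rearrange dL = alpha * L0 * dT for alpha:
  alpha = dL / (L0 * dT)
  alpha = (1.6822 / 1000) / (0.36 * 472) = 0.0000099 /K = 9.9 x 10^-6 /K

9.9 x 10^-6 /K


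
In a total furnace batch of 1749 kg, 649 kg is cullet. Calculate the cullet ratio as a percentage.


Cullet ratio = (cullet mass / total batch mass) * 100
  Ratio = 649 / 1749 * 100 = 37.11%

37.11%


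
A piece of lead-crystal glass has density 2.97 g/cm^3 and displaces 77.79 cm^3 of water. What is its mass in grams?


Rearrange rho = m / V:
  m = rho * V
  m = 2.97 * 77.79 = 231.036 g

231.036 g


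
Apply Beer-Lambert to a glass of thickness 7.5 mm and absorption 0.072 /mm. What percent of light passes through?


Beer-Lambert law: T = exp(-alpha * thickness)
  exponent = -0.072 * 7.5 = -0.54
  T = exp(-0.54) = 0.5827
  Percentage = 0.5827 * 100 = 58.27%

58.27%


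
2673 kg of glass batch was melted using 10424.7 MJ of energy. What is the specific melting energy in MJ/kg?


Rearrange E = m * s for s:
  s = E / m
  s = 10424.7 / 2673 = 3.9 MJ/kg

3.9 MJ/kg


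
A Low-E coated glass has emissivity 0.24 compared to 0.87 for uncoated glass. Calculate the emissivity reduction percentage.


Percentage reduction = (1 - coated/uncoated) * 100
  Ratio = 0.24 / 0.87 = 0.2759
  Reduction = (1 - 0.2759) * 100 = 72.4%

72.4%


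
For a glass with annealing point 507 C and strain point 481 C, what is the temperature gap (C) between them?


Gap = T_anneal - T_strain:
  gap = 507 - 481 = 26 C

26 C


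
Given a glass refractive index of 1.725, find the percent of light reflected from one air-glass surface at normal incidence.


Fresnel reflectance at normal incidence:
  R = ((n - 1)/(n + 1))^2
  (n - 1)/(n + 1) = (1.725 - 1)/(1.725 + 1) = 0.266055
  R = 0.266055^2 = 0.0707853
  R(%) = 0.0707853 * 100 = 7.079%

7.079%


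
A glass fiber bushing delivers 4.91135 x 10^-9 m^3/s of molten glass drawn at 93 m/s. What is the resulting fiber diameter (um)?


Cross-sectional area from continuity:
  A = Q / v = 4.91135 x 10^-9 / 93 = 5.281022 x 10^-11 m^2
Diameter from circular cross-section:
  d = sqrt(4A / pi) * 10^6 (m -> um)
  d = sqrt(4 * 5.281022 x 10^-11 / pi) * 10^6 = 8.2 um

8.2 um


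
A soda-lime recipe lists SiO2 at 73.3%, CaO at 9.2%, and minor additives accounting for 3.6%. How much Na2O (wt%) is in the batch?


Pieces sum to 100%:
  Na2O = 100 - (SiO2 + CaO + others)
  Na2O = 100 - (73.3 + 9.2 + 3.6) = 13.9%

13.9%


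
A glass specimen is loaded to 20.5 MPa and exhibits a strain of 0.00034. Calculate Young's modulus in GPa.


Young's modulus: E = stress / strain
  E = 20.5 MPa / 0.00034 = 60294.12 MPa
Convert to GPa: 60294.12 / 1000 = 60.29 GPa

60.29 GPa


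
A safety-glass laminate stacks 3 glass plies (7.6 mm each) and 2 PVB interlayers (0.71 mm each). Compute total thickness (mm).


Total thickness = glass contribution + PVB contribution
  Glass: 3 * 7.6 = 22.8 mm
  PVB: 2 * 0.71 = 1.42 mm
  Total = 22.8 + 1.42 = 24.22 mm

24.22 mm


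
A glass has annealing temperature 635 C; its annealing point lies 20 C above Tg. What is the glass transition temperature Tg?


Rearrange T_anneal = Tg + offset for Tg:
  Tg = T_anneal - offset = 635 - 20 = 615 C

615 C


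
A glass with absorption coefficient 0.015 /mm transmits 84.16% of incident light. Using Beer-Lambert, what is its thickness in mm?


Rearrange T = exp(-alpha * thickness):
  thickness = -ln(T) / alpha
  T = 84.16/100 = 0.8416
  ln(T) = -0.17245
  -ln(T) = 0.17245
  thickness = 0.17245 / 0.015 = 11.5 mm

11.5 mm


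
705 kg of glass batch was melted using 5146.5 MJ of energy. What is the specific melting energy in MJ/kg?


Rearrange E = m * s for s:
  s = E / m
  s = 5146.5 / 705 = 7.3 MJ/kg

7.3 MJ/kg


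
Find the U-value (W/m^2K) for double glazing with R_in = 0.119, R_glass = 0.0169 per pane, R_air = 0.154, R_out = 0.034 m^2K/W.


Total thermal resistance (series):
  R_total = R_in + R_glass + R_air + R_glass + R_out
  R_total = 0.119 + 0.0169 + 0.154 + 0.0169 + 0.034 = 0.3408 m^2K/W
U-value = 1 / R_total = 1 / 0.3408 = 2.934 W/m^2K

2.934 W/m^2K


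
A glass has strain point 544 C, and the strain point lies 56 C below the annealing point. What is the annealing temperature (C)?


T_anneal = T_strain + gap:
  T_anneal = 544 + 56 = 600 C

600 C


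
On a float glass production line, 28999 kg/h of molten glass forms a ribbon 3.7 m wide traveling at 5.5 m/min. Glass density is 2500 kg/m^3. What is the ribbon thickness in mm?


Ribbon cross-section from mass balance:
  Volume rate = throughput / density = 28999 / 2500 = 11.5996 m^3/h
  thickness = volume rate / (speed * 60 * width), i.e.
  thickness = throughput / (60 * speed * width * density) * 1000
  thickness = 28999 / (60 * 5.5 * 3.7 * 2500) * 1000 = 9.5 mm

9.5 mm


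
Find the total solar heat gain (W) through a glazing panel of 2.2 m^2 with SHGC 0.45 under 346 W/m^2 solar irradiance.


Solar heat gain: Q = Area * SHGC * Irradiance
  Q = 2.2 * 0.45 * 346 = 342.5 W

342.5 W


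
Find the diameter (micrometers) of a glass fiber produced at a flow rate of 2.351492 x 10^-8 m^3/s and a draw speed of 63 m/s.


Cross-sectional area from continuity:
  A = Q / v = 2.351492 x 10^-8 / 63 = 3.732527 x 10^-10 m^2
Diameter from circular cross-section:
  d = sqrt(4A / pi) * 10^6 (m -> um)
  d = sqrt(4 * 3.732527 x 10^-10 / pi) * 10^6 = 21.8 um

21.8 um


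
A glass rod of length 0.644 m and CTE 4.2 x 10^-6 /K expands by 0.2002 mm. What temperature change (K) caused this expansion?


Rearrange dL = alpha * L0 * dT for dT:
  dT = dL / (alpha * L0)
  dL (m) = 0.2002 / 1000 = 0.0002002
  dT = 0.0002002 / ((4.2 x 10^-6) * 0.644) = 74.0 K

74.0 K


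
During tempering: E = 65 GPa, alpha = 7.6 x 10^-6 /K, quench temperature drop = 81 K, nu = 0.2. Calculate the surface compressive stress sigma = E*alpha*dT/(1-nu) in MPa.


Tempering stress: sigma = E * alpha * dT / (1 - nu)
  E (MPa) = 65 * 1000 = 65000
  Numerator = 65000 * (7.6 x 10^-6) * 81 = 40.014
  Denominator = 1 - 0.2 = 0.8
  sigma = 40.014 / 0.8 = 50.0 MPa

50.0 MPa


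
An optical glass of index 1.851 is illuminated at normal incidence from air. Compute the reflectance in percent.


Fresnel reflectance at normal incidence:
  R = ((n - 1)/(n + 1))^2
  (n - 1)/(n + 1) = (1.851 - 1)/(1.851 + 1) = 0.298492
  R = 0.298492^2 = 0.0890975
  R(%) = 0.0890975 * 100 = 8.91%

8.91%


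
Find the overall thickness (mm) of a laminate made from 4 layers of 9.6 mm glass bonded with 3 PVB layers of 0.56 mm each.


Total thickness = glass contribution + PVB contribution
  Glass: 4 * 9.6 = 38.4 mm
  PVB: 3 * 0.56 = 1.68 mm
  Total = 38.4 + 1.68 = 40.08 mm

40.08 mm


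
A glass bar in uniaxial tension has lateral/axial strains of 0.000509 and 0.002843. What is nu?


Poisson's ratio: nu = lateral strain / axial strain
  nu = 0.000509 / 0.002843 = 0.179

0.179


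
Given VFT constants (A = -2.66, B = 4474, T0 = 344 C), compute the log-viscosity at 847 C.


VFT equation: log(eta) = A + B / (T - T0)
  T - T0 = 847 - 344 = 503
  B / (T - T0) = 4474 / 503 = 8.895
  log(eta) = -2.66 + 8.895 = 6.235

6.235


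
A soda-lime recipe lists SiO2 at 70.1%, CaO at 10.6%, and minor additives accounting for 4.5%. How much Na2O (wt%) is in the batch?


Pieces sum to 100%:
  Na2O = 100 - (SiO2 + CaO + others)
  Na2O = 100 - (70.1 + 10.6 + 4.5) = 14.8%

14.8%


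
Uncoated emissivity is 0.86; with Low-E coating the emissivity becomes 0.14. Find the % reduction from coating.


Percentage reduction = (1 - coated/uncoated) * 100
  Ratio = 0.14 / 0.86 = 0.1628
  Reduction = (1 - 0.1628) * 100 = 83.7%

83.7%


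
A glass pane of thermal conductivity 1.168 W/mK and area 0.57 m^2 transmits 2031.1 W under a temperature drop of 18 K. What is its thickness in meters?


Fourier's law: t = k * A * dT / Q
  t = 1.168 * 0.57 * 18 / 2031.1
  t = 11.98368 / 2031.1 = 0.0059 m

0.0059 m


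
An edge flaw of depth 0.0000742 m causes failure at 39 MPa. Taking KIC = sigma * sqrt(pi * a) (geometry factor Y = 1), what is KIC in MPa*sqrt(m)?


Fracture toughness: KIC = sigma * sqrt(pi * a)
  pi * a = pi * 0.0000742 = 0.000233106
  sqrt(pi * a) = 0.015268
  KIC = 39 * 0.015268 = 0.595 MPa*sqrt(m)

0.595 MPa*sqrt(m)


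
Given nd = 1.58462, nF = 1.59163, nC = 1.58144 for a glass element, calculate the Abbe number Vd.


Abbe number formula: Vd = (nd - 1) / (nF - nC)
  nd - 1 = 1.58462 - 1 = 0.58462
  nF - nC = 1.59163 - 1.58144 = 0.01019
  Vd = 0.58462 / 0.01019 = 57.37

57.37


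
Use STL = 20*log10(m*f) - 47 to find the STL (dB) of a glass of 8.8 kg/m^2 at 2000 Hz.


Mass law: STL = 20 * log10(m * f) - 47
  m * f = 8.8 * 2000 = 17600
  log10(17600) = 4.24551
  STL = 20 * 4.24551 - 47 = 84.9102 - 47 = 37.9 dB

37.9 dB


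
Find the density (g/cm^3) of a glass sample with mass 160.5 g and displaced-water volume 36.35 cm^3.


Use the definition of density:
  rho = mass / volume
  rho = 160.5 / 36.35 = 4.415 g/cm^3

4.415 g/cm^3


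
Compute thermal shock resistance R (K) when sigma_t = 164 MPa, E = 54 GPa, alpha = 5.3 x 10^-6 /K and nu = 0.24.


Thermal shock resistance: R = sigma * (1 - nu) / (E * alpha)
  Numerator = 164 * (1 - 0.24) = 124.64
  Denominator = 54 * 1000 * (5.3 x 10^-6) = 0.2862
  R = 124.64 / 0.2862 = 435.5 K

435.5 K


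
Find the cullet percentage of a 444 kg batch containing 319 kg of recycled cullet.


Cullet ratio = (cullet mass / total batch mass) * 100
  Ratio = 319 / 444 * 100 = 71.85%

71.85%


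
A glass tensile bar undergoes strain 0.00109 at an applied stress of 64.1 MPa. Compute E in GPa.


Young's modulus: E = stress / strain
  E = 64.1 MPa / 0.00109 = 58807.34 MPa
Convert to GPa: 58807.34 / 1000 = 58.81 GPa

58.81 GPa


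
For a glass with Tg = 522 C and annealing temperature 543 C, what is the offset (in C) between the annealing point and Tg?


Offset = T_anneal - Tg:
  offset = 543 - 522 = 21 C

21 C


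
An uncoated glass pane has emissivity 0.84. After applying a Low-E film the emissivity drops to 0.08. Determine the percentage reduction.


Percentage reduction = (1 - coated/uncoated) * 100
  Ratio = 0.08 / 0.84 = 0.0952
  Reduction = (1 - 0.0952) * 100 = 90.5%

90.5%


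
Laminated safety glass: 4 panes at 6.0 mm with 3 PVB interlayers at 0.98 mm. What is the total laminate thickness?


Total thickness = glass contribution + PVB contribution
  Glass: 4 * 6.0 = 24.0 mm
  PVB: 3 * 0.98 = 2.94 mm
  Total = 24.0 + 2.94 = 26.94 mm

26.94 mm


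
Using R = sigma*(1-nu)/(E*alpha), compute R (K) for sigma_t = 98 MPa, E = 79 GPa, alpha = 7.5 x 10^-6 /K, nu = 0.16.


Thermal shock resistance: R = sigma * (1 - nu) / (E * alpha)
  Numerator = 98 * (1 - 0.16) = 82.32
  Denominator = 79 * 1000 * (7.5 x 10^-6) = 0.5925
  R = 82.32 / 0.5925 = 138.9 K

138.9 K


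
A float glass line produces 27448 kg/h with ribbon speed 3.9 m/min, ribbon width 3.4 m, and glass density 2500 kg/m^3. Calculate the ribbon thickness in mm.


Ribbon cross-section from mass balance:
  Volume rate = throughput / density = 27448 / 2500 = 10.9792 m^3/h
  thickness = volume rate / (speed * 60 * width), i.e.
  thickness = throughput / (60 * speed * width * density) * 1000
  thickness = 27448 / (60 * 3.9 * 3.4 * 2500) * 1000 = 13.8 mm

13.8 mm


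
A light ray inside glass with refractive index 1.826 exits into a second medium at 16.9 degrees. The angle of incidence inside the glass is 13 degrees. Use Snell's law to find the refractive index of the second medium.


Apply Snell's law: n1 * sin(theta1) = n2 * sin(theta2)
  n2 = n1 * sin(theta1) / sin(theta2)
  sin(13) = 0.224951
  sin(16.9) = 0.290702
  n2 = 1.826 * 0.224951 / 0.290702 = 1.413

1.413


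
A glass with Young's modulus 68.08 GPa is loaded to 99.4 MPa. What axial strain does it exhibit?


Rearrange E = sigma / epsilon:
  epsilon = sigma / E
  E (MPa) = 68.08 * 1000 = 68080
  epsilon = 99.4 / 68080 = 0.00146

0.00146


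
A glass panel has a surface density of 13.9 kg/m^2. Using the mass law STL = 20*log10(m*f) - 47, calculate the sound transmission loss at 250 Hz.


Mass law: STL = 20 * log10(m * f) - 47
  m * f = 13.9 * 250 = 3475
  log10(3475) = 3.54095
  STL = 20 * 3.54095 - 47 = 70.819 - 47 = 23.8 dB

23.8 dB


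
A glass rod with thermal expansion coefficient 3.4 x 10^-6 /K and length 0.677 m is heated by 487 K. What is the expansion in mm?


Thermal expansion formula: dL = alpha * L0 * dT
  dL = (3.4 x 10^-6) * 0.677 * 487 = 0.00112098 m
Convert to mm: 0.00112098 * 1000 = 1.121 mm

1.121 mm


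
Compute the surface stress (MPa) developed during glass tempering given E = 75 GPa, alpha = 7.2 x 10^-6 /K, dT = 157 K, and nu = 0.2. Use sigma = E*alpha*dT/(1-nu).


Tempering stress: sigma = E * alpha * dT / (1 - nu)
  E (MPa) = 75 * 1000 = 75000
  Numerator = 75000 * (7.2 x 10^-6) * 157 = 84.78
  Denominator = 1 - 0.2 = 0.8
  sigma = 84.78 / 0.8 = 106.0 MPa

106.0 MPa


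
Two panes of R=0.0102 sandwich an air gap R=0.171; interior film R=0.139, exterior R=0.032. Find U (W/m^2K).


Total thermal resistance (series):
  R_total = R_in + R_glass + R_air + R_glass + R_out
  R_total = 0.139 + 0.0102 + 0.171 + 0.0102 + 0.032 = 0.3624 m^2K/W
U-value = 1 / R_total = 1 / 0.3624 = 2.759 W/m^2K

2.759 W/m^2K


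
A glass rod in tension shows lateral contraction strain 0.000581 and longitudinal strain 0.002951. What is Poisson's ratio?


Poisson's ratio: nu = lateral strain / axial strain
  nu = 0.000581 / 0.002951 = 0.1969

0.1969


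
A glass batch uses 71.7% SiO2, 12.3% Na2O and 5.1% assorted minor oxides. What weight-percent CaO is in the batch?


Pieces sum to 100%:
  CaO = 100 - (SiO2 + Na2O + others)
  CaO = 100 - (71.7 + 12.3 + 5.1) = 10.9%

10.9%


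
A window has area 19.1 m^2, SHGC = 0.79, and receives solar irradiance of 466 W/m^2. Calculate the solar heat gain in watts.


Solar heat gain: Q = Area * SHGC * Irradiance
  Q = 19.1 * 0.79 * 466 = 7031.5 W

7031.5 W


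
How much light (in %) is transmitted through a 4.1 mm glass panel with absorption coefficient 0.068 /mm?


Beer-Lambert law: T = exp(-alpha * thickness)
  exponent = -0.068 * 4.1 = -0.2788
  T = exp(-0.2788) = 0.7567
  Percentage = 0.7567 * 100 = 75.67%

75.67%


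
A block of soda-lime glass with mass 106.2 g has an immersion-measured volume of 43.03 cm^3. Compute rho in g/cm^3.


Use the definition of density:
  rho = mass / volume
  rho = 106.2 / 43.03 = 2.468 g/cm^3

2.468 g/cm^3


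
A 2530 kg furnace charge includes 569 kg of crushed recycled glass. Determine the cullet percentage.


Cullet ratio = (cullet mass / total batch mass) * 100
  Ratio = 569 / 2530 * 100 = 22.49%

22.49%


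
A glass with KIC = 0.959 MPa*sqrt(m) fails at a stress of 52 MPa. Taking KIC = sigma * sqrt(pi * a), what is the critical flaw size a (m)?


Rearrange KIC = sigma * sqrt(pi * a):
  sqrt(pi * a) = KIC / sigma
  sqrt(pi * a) = 0.959 / 52 = 0.018442
  a = (KIC / sigma)^2 / pi
  a = 0.018442^2 / pi = 0.0001083 m

0.0001083 m


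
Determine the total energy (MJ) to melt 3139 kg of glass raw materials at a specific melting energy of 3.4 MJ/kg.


Total energy = mass * specific energy
  E = 3139 * 3.4 = 10672.6 MJ

10672.6 MJ


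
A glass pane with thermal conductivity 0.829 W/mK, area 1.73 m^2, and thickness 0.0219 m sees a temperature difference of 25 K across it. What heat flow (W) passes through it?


Fourier's law: Q = k * A * dT / t
  Q = 0.829 * 1.73 * 25 / 0.0219
  Q = 35.85425 / 0.0219 = 1637.2 W

1637.2 W


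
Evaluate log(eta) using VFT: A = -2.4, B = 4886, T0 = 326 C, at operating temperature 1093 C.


VFT equation: log(eta) = A + B / (T - T0)
  T - T0 = 1093 - 326 = 767
  B / (T - T0) = 4886 / 767 = 6.37
  log(eta) = -2.4 + 6.37 = 3.97

3.97


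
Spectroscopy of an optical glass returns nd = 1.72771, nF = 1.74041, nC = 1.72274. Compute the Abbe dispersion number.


Abbe number formula: Vd = (nd - 1) / (nF - nC)
  nd - 1 = 1.72771 - 1 = 0.72771
  nF - nC = 1.74041 - 1.72274 = 0.01767
  Vd = 0.72771 / 0.01767 = 41.18

41.18


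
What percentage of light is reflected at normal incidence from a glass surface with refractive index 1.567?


Fresnel reflectance at normal incidence:
  R = ((n - 1)/(n + 1))^2
  (n - 1)/(n + 1) = (1.567 - 1)/(1.567 + 1) = 0.22088
  R = 0.22088^2 = 0.048788
  R(%) = 0.048788 * 100 = 4.879%

4.879%


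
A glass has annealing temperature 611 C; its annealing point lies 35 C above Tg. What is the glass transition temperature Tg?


Rearrange T_anneal = Tg + offset for Tg:
  Tg = T_anneal - offset = 611 - 35 = 576 C

576 C


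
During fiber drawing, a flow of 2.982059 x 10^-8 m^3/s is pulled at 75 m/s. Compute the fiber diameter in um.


Cross-sectional area from continuity:
  A = Q / v = 2.982059 x 10^-8 / 75 = 3.976079 x 10^-10 m^2
Diameter from circular cross-section:
  d = sqrt(4A / pi) * 10^6 (m -> um)
  d = sqrt(4 * 3.976079 x 10^-10 / pi) * 10^6 = 22.5 um

22.5 um


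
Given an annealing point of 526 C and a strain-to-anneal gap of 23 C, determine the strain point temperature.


Strain point = annealing point - difference:
  T_strain = 526 - 23 = 503 C

503 C


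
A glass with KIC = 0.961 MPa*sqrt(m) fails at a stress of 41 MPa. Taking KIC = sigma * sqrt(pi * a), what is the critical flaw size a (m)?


Rearrange KIC = sigma * sqrt(pi * a):
  sqrt(pi * a) = KIC / sigma
  sqrt(pi * a) = 0.961 / 41 = 0.023439
  a = (KIC / sigma)^2 / pi
  a = 0.023439^2 / pi = 0.0001749 m

0.0001749 m


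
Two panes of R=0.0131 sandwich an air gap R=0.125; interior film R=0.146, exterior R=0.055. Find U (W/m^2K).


Total thermal resistance (series):
  R_total = R_in + R_glass + R_air + R_glass + R_out
  R_total = 0.146 + 0.0131 + 0.125 + 0.0131 + 0.055 = 0.3522 m^2K/W
U-value = 1 / R_total = 1 / 0.3522 = 2.839 W/m^2K

2.839 W/m^2K


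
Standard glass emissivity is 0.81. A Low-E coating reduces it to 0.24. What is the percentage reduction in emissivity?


Percentage reduction = (1 - coated/uncoated) * 100
  Ratio = 0.24 / 0.81 = 0.2963
  Reduction = (1 - 0.2963) * 100 = 70.4%

70.4%


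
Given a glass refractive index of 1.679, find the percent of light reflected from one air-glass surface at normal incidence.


Fresnel reflectance at normal incidence:
  R = ((n - 1)/(n + 1))^2
  (n - 1)/(n + 1) = (1.679 - 1)/(1.679 + 1) = 0.253453
  R = 0.253453^2 = 0.0642384
  R(%) = 0.0642384 * 100 = 6.424%

6.424%


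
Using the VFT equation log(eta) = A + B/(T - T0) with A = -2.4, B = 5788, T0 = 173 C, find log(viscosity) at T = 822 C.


VFT equation: log(eta) = A + B / (T - T0)
  T - T0 = 822 - 173 = 649
  B / (T - T0) = 5788 / 649 = 8.918
  log(eta) = -2.4 + 8.918 = 6.518

6.518


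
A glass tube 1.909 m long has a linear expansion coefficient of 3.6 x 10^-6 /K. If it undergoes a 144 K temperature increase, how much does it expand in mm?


Thermal expansion formula: dL = alpha * L0 * dT
  dL = (3.6 x 10^-6) * 1.909 * 144 = 0.00098963 m
Convert to mm: 0.00098963 * 1000 = 0.9896 mm

0.9896 mm


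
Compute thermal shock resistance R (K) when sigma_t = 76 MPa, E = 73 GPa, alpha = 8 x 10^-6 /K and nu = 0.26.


Thermal shock resistance: R = sigma * (1 - nu) / (E * alpha)
  Numerator = 76 * (1 - 0.26) = 56.24
  Denominator = 73 * 1000 * (8 x 10^-6) = 0.584
  R = 56.24 / 0.584 = 96.3 K

96.3 K


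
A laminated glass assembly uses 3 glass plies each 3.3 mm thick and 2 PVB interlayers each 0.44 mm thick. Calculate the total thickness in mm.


Total thickness = glass contribution + PVB contribution
  Glass: 3 * 3.3 = 9.9 mm
  PVB: 2 * 0.44 = 0.88 mm
  Total = 9.9 + 0.88 = 10.78 mm

10.78 mm


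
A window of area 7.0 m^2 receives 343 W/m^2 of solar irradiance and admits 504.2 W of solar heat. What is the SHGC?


Rearrange Q = Area * SHGC * Irradiance:
  SHGC = Q / (Area * Irradiance)
  SHGC = 504.2 / (7.0 * 343) = 0.21

0.21


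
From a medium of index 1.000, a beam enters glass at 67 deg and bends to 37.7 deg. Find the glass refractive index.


Apply Snell's law: n1 * sin(theta1) = n2 * sin(theta2)
  n2 = n1 * sin(theta1) / sin(theta2)
  sin(67) = 0.920505
  sin(37.7) = 0.611527
  n2 = 1.000 * 0.920505 / 0.611527 = 1.5053

1.5053


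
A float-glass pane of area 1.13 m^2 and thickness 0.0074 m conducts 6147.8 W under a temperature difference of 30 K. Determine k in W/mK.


Fourier's law rearranged: k = Q * t / (A * dT)
  Numerator = 6147.8 * 0.0074 = 45.49372
  Denominator = 1.13 * 30 = 33.9
  k = 45.49372 / 33.9 = 1.342 W/mK

1.342 W/mK


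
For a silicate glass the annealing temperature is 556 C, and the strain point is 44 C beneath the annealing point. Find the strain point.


Strain point = annealing point - difference:
  T_strain = 556 - 44 = 512 C

512 C


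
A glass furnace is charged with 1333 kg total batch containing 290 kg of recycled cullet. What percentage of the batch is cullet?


Cullet ratio = (cullet mass / total batch mass) * 100
  Ratio = 290 / 1333 * 100 = 21.76%

21.76%


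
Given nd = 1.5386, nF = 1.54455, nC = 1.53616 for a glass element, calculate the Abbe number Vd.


Abbe number formula: Vd = (nd - 1) / (nF - nC)
  nd - 1 = 1.5386 - 1 = 0.5386
  nF - nC = 1.54455 - 1.53616 = 0.00839
  Vd = 0.5386 / 0.00839 = 64.2

64.2


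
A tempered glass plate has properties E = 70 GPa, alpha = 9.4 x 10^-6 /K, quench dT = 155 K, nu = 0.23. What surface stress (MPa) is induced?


Tempering stress: sigma = E * alpha * dT / (1 - nu)
  E (MPa) = 70 * 1000 = 70000
  Numerator = 70000 * (9.4 x 10^-6) * 155 = 101.99
  Denominator = 1 - 0.23 = 0.77
  sigma = 101.99 / 0.77 = 132.5 MPa

132.5 MPa


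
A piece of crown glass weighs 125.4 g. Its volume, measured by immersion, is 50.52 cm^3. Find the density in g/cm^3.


Use the definition of density:
  rho = mass / volume
  rho = 125.4 / 50.52 = 2.482 g/cm^3

2.482 g/cm^3


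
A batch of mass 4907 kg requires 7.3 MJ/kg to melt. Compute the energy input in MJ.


Total energy = mass * specific energy
  E = 4907 * 7.3 = 35821.1 MJ

35821.1 MJ


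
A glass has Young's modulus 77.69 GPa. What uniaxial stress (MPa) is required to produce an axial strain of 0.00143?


Rearrange E = sigma / epsilon:
  sigma = E * epsilon
  E (MPa) = 77.69 * 1000 = 77690
  sigma = 77690 * 0.00143 = 111.1 MPa

111.1 MPa


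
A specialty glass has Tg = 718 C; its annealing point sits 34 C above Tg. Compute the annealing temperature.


The annealing temperature is Tg plus the offset:
  T_anneal = 718 + 34 = 752 C

752 C


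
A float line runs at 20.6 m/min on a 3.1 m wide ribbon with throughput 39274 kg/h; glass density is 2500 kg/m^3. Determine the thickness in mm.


Ribbon cross-section from mass balance:
  Volume rate = throughput / density = 39274 / 2500 = 15.7096 m^3/h
  thickness = volume rate / (speed * 60 * width), i.e.
  thickness = throughput / (60 * speed * width * density) * 1000
  thickness = 39274 / (60 * 20.6 * 3.1 * 2500) * 1000 = 4.1 mm

4.1 mm
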